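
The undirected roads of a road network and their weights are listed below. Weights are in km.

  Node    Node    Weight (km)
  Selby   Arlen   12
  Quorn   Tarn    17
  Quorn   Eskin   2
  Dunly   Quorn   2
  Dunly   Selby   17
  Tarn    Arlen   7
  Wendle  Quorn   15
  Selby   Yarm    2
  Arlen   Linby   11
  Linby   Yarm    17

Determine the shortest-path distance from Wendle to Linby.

50 km

Candidate routes:
Wendle → Quorn → Tarn → Arlen → Linby: 15+17+7+11 = 50
Wendle → Quorn → Dunly → Selby → Arlen → Linby: 15+2+17+12+11 = 57
Wendle → Quorn → Tarn → Arlen → Selby → Yarm → Linby: 15+17+7+12+2+17 = 70
Wendle → Quorn → Dunly → Selby → Yarm → Linby: 15+2+17+2+17 = 53
Cheapest is Wendle → Quorn → Tarn → Arlen → Linby at 50 km.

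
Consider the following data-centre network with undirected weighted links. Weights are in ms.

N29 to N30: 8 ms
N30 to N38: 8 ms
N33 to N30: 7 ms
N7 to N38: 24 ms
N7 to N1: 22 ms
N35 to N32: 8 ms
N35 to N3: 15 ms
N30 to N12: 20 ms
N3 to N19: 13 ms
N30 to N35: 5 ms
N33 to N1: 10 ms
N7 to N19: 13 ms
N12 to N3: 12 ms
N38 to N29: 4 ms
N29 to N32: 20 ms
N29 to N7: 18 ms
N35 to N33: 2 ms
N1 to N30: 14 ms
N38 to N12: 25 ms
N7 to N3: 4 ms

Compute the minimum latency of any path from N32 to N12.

Settle nodes by increasing distance from N32:
N32: 0
N35: 8  (via N32)
N33: 10  (via N35)
N30: 13  (via N35)
N1: 20  (via N33)
N29: 20  (via N32)
N38: 21  (via N30)
N3: 23  (via N35)
N7: 27  (via N3)
N12: 33  (via N30)
Shortest route: N32–N35–N30–N12 = 33 ms.

33 ms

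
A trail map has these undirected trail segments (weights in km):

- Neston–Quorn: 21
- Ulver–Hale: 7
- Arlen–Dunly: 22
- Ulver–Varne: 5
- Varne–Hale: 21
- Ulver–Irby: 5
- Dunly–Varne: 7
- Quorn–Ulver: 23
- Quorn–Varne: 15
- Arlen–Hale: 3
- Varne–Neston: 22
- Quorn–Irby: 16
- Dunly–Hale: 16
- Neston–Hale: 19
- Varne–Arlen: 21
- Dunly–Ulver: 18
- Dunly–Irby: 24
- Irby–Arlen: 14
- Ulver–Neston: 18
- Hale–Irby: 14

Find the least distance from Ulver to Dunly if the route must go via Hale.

Best Ulver to Hale: Ulver–Hale costing 7
Best Hale to Dunly: Hale–Dunly costing 16
Total via Hale: 7 + 16 = 23 km.

23 km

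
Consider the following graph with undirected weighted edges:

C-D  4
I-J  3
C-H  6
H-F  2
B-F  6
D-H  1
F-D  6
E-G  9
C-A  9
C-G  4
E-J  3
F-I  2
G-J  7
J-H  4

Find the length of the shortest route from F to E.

Compare a few routes:
F → D → H → J → E: 6+1+4+3 = 14
F → H → D → C → G → E: 2+1+4+4+9 = 20
F → H → J → E: 2+4+3 = 9
F → I → J → E: 2+3+3 = 8
Cheapest is F → I → J → E at 8.

8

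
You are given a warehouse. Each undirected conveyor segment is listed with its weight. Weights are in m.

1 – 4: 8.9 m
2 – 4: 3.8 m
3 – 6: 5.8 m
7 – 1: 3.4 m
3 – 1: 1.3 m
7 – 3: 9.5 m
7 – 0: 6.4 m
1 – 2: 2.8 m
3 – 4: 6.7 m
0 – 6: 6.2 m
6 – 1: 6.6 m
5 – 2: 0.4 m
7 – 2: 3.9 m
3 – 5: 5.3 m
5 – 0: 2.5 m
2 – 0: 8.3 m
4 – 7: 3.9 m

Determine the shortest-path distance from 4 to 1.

Running Dijkstra from 4:
4: 0
2: 3.8  (via 4)
7: 3.9  (via 4)
5: 4.2  (via 2)
1: 6.6  (via 2)
Shortest route: 4 → 2 → 1 = 6.6 m.

6.6 m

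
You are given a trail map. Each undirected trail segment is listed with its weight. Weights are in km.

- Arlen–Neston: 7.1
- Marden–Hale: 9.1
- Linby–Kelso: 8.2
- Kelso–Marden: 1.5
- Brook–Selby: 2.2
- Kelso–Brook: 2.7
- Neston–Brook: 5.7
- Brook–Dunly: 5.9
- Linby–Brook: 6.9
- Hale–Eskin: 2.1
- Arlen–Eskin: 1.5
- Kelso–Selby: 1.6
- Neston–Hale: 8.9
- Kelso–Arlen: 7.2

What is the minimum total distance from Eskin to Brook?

11.4 km

Enumerating some paths:
Eskin–Arlen–Kelso–Selby–Brook: 1.5+7.2+1.6+2.2 = 12.5
Eskin–Arlen–Kelso–Brook: 1.5+7.2+2.7 = 11.4
Cheapest is Eskin–Arlen–Kelso–Brook at 11.4 km.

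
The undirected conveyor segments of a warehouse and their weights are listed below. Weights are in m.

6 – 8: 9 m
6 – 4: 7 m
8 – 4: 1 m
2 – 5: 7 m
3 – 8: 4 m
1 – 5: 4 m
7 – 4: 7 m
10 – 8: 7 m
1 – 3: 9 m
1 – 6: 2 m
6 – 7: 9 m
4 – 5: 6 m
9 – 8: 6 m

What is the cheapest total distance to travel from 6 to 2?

Settle nodes by increasing distance from 6:
6: 0
1: 2  (via 6)
5: 6  (via 1)
4: 7  (via 6)
8: 8  (via 4)
7: 9  (via 6)
3: 11  (via 1)
2: 13  (via 5)
Shortest route: 6 → 1 → 5 → 2 = 13 m.

13 m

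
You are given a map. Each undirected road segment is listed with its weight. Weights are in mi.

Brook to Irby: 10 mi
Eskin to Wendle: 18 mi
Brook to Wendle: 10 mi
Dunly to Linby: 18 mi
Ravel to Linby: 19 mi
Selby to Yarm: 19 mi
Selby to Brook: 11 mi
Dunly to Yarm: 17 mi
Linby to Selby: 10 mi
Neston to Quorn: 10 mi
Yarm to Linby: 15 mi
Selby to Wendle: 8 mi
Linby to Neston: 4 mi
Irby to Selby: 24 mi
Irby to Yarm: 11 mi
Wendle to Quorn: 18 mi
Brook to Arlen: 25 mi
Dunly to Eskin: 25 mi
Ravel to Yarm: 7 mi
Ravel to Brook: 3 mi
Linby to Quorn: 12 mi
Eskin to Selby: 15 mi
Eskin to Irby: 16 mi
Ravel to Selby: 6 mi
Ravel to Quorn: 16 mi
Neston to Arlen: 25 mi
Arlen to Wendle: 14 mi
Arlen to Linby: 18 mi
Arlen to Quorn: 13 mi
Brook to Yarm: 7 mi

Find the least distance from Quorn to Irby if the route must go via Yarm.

34 mi

Shortest Quorn→Yarm: Quorn–Ravel–Yarm = 23
Shortest Yarm→Irby: Yarm–Irby = 11
Total via Yarm: 23 + 11 = 34 mi.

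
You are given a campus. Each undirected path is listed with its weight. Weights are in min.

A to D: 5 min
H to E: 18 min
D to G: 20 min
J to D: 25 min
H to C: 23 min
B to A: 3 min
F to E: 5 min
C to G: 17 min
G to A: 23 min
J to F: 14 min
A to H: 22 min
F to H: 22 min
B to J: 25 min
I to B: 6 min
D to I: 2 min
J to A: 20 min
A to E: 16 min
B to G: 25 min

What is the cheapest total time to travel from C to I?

Running Dijkstra from C:
C: 0
G: 17  (via C)
H: 23  (via C)
D: 37  (via G)
I: 39  (via D)
Shortest route: C–G–D–I = 39 min.

39 min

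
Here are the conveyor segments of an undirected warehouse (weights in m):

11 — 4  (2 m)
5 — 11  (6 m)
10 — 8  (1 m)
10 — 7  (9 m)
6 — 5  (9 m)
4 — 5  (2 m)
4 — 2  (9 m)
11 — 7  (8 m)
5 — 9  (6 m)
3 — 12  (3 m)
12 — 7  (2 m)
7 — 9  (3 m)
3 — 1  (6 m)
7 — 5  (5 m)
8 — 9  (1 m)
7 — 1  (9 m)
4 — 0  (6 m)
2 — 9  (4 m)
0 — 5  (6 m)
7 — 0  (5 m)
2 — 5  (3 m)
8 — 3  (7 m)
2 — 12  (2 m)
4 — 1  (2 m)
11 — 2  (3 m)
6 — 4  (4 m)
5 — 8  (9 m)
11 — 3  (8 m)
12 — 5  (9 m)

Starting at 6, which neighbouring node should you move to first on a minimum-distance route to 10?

4

Candidate routes:
6 → 4 → 5 → 7 → 9 → 8 → 10: 4+2+5+3+1+1 = 16
6 → 4 → 5 → 9 → 8 → 10: 4+2+6+1+1 = 14
6 → 4 → 5 → 2 → 9 → 8 → 10: 4+2+3+4+1+1 = 15
6 → 4 → 11 → 2 → 9 → 8 → 10: 4+2+3+4+1+1 = 15
Cheapest is 6 → 4 → 5 → 9 → 8 → 10 at 14 m.
So from 6 the first move is to 4.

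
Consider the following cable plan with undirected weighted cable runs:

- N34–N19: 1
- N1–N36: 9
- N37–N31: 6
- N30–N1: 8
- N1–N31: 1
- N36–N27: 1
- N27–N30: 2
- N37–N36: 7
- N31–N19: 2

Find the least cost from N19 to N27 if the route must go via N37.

Shortest N19→N37: N19–N31–N37 = 8
Shortest N37→N27: N37–N36–N27 = 8
Total via N37: 8 + 8 = 16.

16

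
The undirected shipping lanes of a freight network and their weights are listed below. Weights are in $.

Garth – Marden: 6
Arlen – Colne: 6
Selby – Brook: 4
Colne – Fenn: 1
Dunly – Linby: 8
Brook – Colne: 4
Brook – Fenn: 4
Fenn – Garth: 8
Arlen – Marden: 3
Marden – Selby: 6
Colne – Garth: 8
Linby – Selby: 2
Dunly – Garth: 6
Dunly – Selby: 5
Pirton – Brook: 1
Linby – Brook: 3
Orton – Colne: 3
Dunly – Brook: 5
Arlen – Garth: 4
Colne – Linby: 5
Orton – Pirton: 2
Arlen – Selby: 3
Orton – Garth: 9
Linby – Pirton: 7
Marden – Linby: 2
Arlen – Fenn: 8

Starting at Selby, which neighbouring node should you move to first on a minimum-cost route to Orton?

Brook

Compare a few routes:
Selby - Brook - Pirton - Orton: 4+1+2 = 7
Selby - Linby - Pirton - Orton: 2+7+2 = 11
Selby - Linby - Brook - Pirton - Orton: 2+3+1+2 = 8
Selby - Linby - Colne - Orton: 2+5+3 = 10
Cheapest is Selby - Brook - Pirton - Orton at $7.
So from Selby the first move is to Brook.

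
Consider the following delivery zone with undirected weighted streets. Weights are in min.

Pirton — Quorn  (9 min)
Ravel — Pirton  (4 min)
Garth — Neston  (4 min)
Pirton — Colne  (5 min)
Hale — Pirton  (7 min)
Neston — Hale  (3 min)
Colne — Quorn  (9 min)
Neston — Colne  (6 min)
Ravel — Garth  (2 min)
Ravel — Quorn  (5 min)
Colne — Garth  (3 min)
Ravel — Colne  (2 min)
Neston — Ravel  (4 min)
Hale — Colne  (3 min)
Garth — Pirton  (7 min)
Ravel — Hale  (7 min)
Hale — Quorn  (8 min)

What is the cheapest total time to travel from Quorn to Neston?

9 min

Candidate routes:
Quorn - Ravel - Garth - Neston: 5+2+4 = 11
Quorn - Hale - Neston: 8+3 = 11
Quorn - Ravel - Neston: 5+4 = 9
Cheapest is Quorn - Ravel - Neston at 9 min.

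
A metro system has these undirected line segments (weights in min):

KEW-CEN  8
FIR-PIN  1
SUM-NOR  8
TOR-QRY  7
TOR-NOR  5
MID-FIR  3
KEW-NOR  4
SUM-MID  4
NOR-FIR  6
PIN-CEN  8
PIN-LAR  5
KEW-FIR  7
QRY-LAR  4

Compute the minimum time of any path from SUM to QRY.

17 min

Enumerating some paths:
SUM → MID → FIR → PIN → LAR → QRY: 4+3+1+5+4 = 17
SUM → NOR → TOR → QRY: 8+5+7 = 20
Cheapest is SUM → MID → FIR → PIN → LAR → QRY at 17 min.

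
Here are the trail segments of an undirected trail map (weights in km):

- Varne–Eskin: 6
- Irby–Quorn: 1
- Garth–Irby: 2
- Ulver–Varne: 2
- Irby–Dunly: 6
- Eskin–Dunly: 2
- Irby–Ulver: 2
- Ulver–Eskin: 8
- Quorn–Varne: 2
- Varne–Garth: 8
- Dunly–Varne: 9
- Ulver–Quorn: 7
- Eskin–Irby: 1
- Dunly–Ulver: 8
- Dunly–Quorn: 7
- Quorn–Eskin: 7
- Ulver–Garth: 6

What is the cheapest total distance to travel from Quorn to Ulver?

Running Dijkstra from Quorn:
Quorn: 0
Irby: 1  (via Quorn)
Eskin: 2  (via Irby)
Varne: 2  (via Quorn)
Garth: 3  (via Irby)
Ulver: 3  (via Irby)
Shortest route: Quorn → Irby → Ulver = 3 km.

3 km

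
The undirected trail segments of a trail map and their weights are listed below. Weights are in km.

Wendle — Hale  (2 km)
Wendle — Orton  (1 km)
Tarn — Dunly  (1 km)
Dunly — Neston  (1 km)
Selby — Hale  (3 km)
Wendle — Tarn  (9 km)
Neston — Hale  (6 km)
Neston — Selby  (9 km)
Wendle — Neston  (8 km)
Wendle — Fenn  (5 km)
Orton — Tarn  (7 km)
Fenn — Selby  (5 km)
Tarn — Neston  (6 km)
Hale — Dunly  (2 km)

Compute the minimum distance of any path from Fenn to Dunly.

9 km

Compare a few routes:
Fenn → Wendle → Hale → Dunly: 5+2+2 = 9
Fenn → Wendle → Orton → Tarn → Dunly: 5+1+7+1 = 14
Fenn → Selby → Hale → Dunly: 5+3+2 = 10
Cheapest is Fenn → Wendle → Hale → Dunly at 9 km.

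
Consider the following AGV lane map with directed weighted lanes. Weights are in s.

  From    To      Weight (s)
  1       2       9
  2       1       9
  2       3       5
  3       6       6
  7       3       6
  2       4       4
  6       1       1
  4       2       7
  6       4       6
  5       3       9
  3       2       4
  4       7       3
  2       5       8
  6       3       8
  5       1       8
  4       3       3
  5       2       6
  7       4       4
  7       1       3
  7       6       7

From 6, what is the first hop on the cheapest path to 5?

Compare a few routes:
6–4–3–2–5: 6+3+4+8 = 21
6–4–2–5: 6+7+8 = 21
6–1–2–5: 1+9+8 = 18
6–3–2–5: 8+4+8 = 20
Cheapest is 6–1–2–5 at 18 s.
So from 6 the first move is to 1.

1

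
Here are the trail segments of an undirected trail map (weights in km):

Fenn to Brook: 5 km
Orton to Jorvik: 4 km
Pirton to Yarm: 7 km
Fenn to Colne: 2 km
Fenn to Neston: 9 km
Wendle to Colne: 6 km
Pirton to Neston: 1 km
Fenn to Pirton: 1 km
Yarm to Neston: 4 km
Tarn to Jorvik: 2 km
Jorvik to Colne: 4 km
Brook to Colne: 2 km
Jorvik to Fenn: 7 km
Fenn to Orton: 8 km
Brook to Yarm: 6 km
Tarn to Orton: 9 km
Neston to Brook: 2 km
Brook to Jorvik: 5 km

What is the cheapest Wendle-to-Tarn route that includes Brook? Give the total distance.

15 km

Shortest Wendle→Brook: Wendle → Colne → Brook = 8
Shortest Brook→Tarn: Brook → Jorvik → Tarn = 7
Total via Brook: 8 + 7 = 15 km.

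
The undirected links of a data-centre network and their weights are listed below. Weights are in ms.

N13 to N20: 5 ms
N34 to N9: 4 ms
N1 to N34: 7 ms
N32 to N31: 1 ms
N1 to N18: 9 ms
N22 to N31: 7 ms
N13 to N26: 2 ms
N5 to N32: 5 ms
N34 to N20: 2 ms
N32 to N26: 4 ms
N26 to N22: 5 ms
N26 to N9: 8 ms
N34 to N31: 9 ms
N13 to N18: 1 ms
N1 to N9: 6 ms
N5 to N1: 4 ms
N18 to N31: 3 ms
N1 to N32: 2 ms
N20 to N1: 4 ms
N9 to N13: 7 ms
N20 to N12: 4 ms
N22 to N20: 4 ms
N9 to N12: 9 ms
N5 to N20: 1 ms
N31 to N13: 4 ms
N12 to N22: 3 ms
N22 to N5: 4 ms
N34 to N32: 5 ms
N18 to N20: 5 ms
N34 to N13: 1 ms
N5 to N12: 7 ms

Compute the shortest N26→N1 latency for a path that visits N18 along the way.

9 ms

Shortest N26→N18: N26–N13–N18 = 3
Best N18 to N1: N18–N31–N32–N1 costing 6
Total via N18: 3 + 6 = 9 ms.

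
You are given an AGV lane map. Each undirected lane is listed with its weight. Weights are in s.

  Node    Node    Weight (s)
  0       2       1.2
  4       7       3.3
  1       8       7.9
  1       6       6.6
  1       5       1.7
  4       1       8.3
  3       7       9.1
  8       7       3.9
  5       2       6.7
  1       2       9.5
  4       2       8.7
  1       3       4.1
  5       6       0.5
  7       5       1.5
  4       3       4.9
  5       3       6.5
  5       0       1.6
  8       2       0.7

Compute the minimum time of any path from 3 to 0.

7.4 s

Compare a few routes:
3 - 1 - 5 - 0: 4.1+1.7+1.6 = 7.4
3 - 4 - 7 - 5 - 0: 4.9+3.3+1.5+1.6 = 11.3
3 - 5 - 0: 6.5+1.6 = 8.1
Cheapest is 3 - 1 - 5 - 0 at 7.4 s.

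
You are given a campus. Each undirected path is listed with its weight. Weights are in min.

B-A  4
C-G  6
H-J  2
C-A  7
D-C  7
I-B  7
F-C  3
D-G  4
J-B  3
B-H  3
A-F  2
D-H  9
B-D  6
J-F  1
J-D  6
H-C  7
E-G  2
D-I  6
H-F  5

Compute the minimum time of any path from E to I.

Shortest distances from E:
E: 0
G: 2  (via E)
D: 6  (via G)
C: 8  (via G)
F: 11  (via C)
B: 12  (via D)
I: 12  (via D)
Shortest route: E → G → D → I = 12 min.

12 min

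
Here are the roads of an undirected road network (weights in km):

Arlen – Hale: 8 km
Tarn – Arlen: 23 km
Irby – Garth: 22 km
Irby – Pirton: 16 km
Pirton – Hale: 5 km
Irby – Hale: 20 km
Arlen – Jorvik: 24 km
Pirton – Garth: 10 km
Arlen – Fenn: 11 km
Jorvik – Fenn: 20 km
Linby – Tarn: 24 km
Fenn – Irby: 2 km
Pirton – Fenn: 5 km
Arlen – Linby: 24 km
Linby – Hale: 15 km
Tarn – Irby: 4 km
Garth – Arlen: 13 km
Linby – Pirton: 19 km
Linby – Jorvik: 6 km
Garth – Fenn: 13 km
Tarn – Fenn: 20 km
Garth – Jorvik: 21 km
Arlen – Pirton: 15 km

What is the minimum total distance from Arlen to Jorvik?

Shortest distances from Arlen:
Arlen: 0
Hale: 8  (via Arlen)
Fenn: 11  (via Arlen)
Irby: 13  (via Fenn)
Garth: 13  (via Arlen)
Pirton: 13  (via Hale)
Tarn: 17  (via Irby)
Linby: 23  (via Hale)
Jorvik: 24  (via Arlen)
Shortest route: Arlen → Jorvik = 24 km.

24 km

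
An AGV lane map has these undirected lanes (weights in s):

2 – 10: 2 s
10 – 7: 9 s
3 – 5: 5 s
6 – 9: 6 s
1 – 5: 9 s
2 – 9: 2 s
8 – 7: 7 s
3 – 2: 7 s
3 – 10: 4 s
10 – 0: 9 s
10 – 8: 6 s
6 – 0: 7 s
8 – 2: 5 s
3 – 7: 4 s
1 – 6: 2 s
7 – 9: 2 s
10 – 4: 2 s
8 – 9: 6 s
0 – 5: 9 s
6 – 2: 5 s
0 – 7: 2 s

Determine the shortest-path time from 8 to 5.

Compare a few routes:
8–9–7–3–5: 6+2+4+5 = 17
8–2–10–3–5: 5+2+4+5 = 16
8–10–3–5: 6+4+5 = 15
8–7–3–5: 7+4+5 = 16
Cheapest is 8–10–3–5 at 15 s.

15 s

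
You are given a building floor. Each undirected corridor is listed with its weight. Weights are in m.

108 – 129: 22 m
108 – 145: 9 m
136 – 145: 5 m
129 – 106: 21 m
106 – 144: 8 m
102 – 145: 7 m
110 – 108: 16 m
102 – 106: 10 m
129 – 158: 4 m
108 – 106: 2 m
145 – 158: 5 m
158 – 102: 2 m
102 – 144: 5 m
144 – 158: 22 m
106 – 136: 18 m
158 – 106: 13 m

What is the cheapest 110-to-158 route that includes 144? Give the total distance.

Best 110 to 144: 110–108–106–144 costing 26
Best 144 to 158: 144–102–158 costing 7
Total via 144: 26 + 7 = 33 m.

33 m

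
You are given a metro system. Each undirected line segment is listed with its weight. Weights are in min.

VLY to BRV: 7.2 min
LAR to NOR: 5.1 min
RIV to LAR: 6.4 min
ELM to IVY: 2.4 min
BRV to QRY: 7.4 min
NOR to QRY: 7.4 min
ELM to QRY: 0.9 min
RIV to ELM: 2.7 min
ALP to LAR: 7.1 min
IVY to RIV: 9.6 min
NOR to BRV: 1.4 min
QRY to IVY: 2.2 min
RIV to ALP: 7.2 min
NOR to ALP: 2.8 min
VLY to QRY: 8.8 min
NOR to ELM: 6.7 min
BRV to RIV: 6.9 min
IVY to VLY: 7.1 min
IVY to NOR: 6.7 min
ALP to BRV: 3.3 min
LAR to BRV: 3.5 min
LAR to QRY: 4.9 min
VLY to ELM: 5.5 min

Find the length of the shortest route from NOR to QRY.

7.4 min

Settle nodes by increasing distance from NOR:
NOR: 0
BRV: 1.4  (via NOR)
ALP: 2.8  (via NOR)
LAR: 4.9  (via BRV)
IVY: 6.7  (via NOR)
ELM: 6.7  (via NOR)
QRY: 7.4  (via NOR)
Shortest route: NOR → QRY = 7.4 min.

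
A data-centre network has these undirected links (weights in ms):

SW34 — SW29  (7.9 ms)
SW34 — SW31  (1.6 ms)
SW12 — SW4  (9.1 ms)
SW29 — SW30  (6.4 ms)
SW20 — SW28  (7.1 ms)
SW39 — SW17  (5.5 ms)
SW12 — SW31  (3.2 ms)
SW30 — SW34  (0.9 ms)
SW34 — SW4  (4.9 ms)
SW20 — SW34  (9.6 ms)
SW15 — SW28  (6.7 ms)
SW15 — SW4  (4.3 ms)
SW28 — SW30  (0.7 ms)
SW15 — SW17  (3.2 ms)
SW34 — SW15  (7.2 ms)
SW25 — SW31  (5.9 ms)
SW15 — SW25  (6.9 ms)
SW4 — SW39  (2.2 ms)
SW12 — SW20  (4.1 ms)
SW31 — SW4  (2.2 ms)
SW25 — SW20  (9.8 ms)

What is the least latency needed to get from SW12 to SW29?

12.1 ms

Shortest distances from SW12:
SW12: 0
SW31: 3.2  (via SW12)
SW20: 4.1  (via SW12)
SW34: 4.8  (via SW31)
SW4: 5.4  (via SW31)
SW30: 5.7  (via SW34)
SW28: 6.4  (via SW30)
SW39: 7.6  (via SW4)
SW25: 9.1  (via SW31)
SW15: 9.7  (via SW4)
SW29: 12.1  (via SW30)
Shortest route: SW12–SW31–SW34–SW30–SW29 = 12.1 ms.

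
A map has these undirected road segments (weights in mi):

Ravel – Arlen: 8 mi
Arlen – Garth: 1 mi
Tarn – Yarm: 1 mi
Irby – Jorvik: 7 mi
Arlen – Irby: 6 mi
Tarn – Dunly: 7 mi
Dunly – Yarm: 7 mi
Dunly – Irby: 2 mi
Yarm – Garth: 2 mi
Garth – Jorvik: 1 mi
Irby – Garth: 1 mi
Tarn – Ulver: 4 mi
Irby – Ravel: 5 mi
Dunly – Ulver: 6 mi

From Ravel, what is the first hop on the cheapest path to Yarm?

Irby

Compare a few routes:
Ravel → Irby → Garth → Yarm: 5+1+2 = 8
Ravel → Arlen → Garth → Yarm: 8+1+2 = 11
Ravel → Irby → Arlen → Garth → Yarm: 5+6+1+2 = 14
The minimum is 8 mi via Ravel → Irby → Garth → Yarm.
So from Ravel the first move is to Irby.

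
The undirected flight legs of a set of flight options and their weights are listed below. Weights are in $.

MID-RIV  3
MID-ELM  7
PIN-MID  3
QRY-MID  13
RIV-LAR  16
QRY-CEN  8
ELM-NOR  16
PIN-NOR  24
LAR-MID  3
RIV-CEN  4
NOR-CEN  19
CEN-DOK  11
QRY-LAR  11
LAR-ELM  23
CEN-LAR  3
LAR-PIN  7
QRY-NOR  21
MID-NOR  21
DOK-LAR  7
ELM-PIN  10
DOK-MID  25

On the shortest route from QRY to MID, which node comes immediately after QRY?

Candidate routes:
QRY → CEN → RIV → MID: 8+4+3 = 15
QRY → LAR → MID: 11+3 = 14
QRY → CEN → LAR → MID: 8+3+3 = 14
QRY → MID: 13 = 13
Cheapest is QRY → MID at $13.
So from QRY the first move is to MID.

MID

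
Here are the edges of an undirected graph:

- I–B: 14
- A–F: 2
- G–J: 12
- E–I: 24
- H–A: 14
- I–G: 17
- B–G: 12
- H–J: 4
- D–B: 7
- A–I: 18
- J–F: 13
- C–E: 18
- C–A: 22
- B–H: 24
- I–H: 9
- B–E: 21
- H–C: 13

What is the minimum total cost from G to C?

Compare a few routes:
G–B–I–H–C: 12+14+9+13 = 48
G–J–H–C: 12+4+13 = 29
G–I–H–C: 17+9+13 = 39
G–J–F–A–C: 12+13+2+22 = 49
The minimum is 29 via G–J–H–C.

29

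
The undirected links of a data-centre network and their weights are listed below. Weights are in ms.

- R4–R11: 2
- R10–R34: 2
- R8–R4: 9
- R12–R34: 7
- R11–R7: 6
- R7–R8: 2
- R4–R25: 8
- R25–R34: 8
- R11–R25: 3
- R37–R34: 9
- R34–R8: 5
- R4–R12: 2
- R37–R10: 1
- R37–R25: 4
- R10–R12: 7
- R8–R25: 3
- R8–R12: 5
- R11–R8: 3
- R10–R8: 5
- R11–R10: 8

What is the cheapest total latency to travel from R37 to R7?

Candidate routes:
R37 - R10 - R8 - R7: 1+5+2 = 8
R37 - R10 - R34 - R8 - R7: 1+2+5+2 = 10
R37 - R25 - R11 - R8 - R7: 4+3+3+2 = 12
R37 - R25 - R8 - R7: 4+3+2 = 9
The minimum is 8 ms via R37 - R10 - R8 - R7.

8 ms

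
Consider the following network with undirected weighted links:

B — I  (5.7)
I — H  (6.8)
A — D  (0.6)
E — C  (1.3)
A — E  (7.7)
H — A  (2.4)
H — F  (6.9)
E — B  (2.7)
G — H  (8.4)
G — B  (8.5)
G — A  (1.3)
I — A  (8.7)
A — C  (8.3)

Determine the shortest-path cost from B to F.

19.1

Settle nodes by increasing distance from B:
B: 0
E: 2.7  (via B)
C: 4  (via E)
I: 5.7  (via B)
G: 8.5  (via B)
A: 9.8  (via G)
D: 10.4  (via A)
H: 12.2  (via A)
F: 19.1  (via H)
Shortest route: B → G → A → H → F = 19.1.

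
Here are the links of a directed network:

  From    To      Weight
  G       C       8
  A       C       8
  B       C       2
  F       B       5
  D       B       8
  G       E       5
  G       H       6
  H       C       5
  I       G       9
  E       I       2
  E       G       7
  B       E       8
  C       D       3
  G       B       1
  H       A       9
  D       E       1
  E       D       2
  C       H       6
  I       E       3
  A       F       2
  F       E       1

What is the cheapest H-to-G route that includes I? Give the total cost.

20

Shortest H→I: H → C → D → E → I = 11
Best I to G: I → G costing 9
Total via I: 11 + 9 = 20.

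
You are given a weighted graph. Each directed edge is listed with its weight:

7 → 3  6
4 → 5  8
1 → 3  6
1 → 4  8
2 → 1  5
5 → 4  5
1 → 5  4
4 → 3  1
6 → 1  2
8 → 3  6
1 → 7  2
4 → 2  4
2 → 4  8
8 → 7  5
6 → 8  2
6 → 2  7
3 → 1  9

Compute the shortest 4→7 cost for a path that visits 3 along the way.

Best 4 to 3: 4–3 costing 1
Best 3 to 7: 3–1–7 costing 11
Total via 3: 1 + 11 = 12.

12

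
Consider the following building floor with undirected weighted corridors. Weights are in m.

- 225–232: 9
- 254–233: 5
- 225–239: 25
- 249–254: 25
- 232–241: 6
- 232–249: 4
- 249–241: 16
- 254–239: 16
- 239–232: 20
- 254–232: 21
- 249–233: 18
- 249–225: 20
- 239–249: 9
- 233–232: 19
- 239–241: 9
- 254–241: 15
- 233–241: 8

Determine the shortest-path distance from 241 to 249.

10 m

Running Dijkstra from 241:
241: 0
232: 6  (via 241)
233: 8  (via 241)
239: 9  (via 241)
249: 10  (via 232)
Shortest route: 241–232–249 = 10 m.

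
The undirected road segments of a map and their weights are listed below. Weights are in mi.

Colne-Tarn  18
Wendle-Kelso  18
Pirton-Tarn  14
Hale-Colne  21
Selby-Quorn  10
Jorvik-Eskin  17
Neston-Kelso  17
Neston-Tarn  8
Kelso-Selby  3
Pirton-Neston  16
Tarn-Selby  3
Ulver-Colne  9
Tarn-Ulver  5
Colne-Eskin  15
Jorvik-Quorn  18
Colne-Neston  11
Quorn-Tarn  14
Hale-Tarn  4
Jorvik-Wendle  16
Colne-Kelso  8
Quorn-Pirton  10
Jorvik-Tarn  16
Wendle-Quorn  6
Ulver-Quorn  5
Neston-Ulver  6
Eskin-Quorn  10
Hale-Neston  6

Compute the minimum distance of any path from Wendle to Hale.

20 mi

Settle nodes by increasing distance from Wendle:
Wendle: 0
Quorn: 6  (via Wendle)
Ulver: 11  (via Quorn)
Eskin: 16  (via Quorn)
Jorvik: 16  (via Wendle)
Tarn: 16  (via Ulver)
Selby: 16  (via Quorn)
Pirton: 16  (via Quorn)
Neston: 17  (via Ulver)
Kelso: 18  (via Wendle)
Hale: 20  (via Tarn)
Shortest route: Wendle–Quorn–Ulver–Tarn–Hale = 20 mi.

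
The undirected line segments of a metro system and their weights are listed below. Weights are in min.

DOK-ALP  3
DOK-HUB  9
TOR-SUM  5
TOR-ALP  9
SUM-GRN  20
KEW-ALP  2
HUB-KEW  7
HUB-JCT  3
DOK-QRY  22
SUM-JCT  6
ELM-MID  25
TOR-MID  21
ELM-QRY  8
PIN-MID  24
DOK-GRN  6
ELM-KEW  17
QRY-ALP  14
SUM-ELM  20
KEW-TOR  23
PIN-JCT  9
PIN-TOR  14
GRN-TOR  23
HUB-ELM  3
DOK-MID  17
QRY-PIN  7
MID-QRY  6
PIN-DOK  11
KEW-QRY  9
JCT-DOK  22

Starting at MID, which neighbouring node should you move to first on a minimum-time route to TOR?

TOR

Enumerating some paths:
MID → QRY → KEW → ALP → TOR: 6+9+2+9 = 26
MID → TOR: 21 = 21
The minimum is 21 min via MID → TOR.
So from MID the first move is to TOR.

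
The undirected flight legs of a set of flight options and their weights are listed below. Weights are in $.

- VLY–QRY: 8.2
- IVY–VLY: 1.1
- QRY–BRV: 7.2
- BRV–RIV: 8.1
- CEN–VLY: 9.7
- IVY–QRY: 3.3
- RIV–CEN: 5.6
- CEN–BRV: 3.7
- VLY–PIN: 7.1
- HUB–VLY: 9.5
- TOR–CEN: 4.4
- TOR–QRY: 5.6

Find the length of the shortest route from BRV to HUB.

$21.1

Enumerating some paths:
BRV → CEN → VLY → HUB: 3.7+9.7+9.5 = 22.9
BRV → QRY → IVY → VLY → HUB: 7.2+3.3+1.1+9.5 = 21.1
BRV → QRY → VLY → HUB: 7.2+8.2+9.5 = 24.9
The minimum is $21.1 via BRV → QRY → IVY → VLY → HUB.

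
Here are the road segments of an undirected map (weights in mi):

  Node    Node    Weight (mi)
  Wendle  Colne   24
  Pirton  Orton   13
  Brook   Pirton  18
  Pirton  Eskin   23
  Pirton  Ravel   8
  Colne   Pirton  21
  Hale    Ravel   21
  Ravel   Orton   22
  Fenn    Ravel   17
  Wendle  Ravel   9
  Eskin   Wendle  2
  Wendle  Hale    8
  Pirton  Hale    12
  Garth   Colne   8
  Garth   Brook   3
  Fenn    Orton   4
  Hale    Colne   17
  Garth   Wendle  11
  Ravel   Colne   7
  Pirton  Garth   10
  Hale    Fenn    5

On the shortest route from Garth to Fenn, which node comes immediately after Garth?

Wendle

Enumerating some paths:
Garth → Colne → Hale → Fenn: 8+17+5 = 30
Garth → Wendle → Hale → Fenn: 11+8+5 = 24
Garth → Pirton → Orton → Fenn: 10+13+4 = 27
Garth → Pirton → Hale → Fenn: 10+12+5 = 27
Cheapest is Garth → Wendle → Hale → Fenn at 24 mi.
So from Garth the first move is to Wendle.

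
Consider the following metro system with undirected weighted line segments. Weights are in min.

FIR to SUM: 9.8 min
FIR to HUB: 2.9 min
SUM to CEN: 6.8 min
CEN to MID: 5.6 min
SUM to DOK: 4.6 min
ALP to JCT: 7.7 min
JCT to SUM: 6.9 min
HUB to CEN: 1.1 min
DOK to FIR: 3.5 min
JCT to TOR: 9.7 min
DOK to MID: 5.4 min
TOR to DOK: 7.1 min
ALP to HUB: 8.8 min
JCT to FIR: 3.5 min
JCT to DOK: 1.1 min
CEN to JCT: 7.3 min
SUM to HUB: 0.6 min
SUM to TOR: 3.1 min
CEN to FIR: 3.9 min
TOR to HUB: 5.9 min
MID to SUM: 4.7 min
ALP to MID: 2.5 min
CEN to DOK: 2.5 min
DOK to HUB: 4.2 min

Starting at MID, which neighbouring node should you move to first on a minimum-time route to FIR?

Compare a few routes:
MID → SUM → HUB → FIR: 4.7+0.6+2.9 = 8.2
MID → DOK → FIR: 5.4+3.5 = 8.9
Cheapest is MID → SUM → HUB → FIR at 8.2 min.
So from MID the first move is to SUM.

SUM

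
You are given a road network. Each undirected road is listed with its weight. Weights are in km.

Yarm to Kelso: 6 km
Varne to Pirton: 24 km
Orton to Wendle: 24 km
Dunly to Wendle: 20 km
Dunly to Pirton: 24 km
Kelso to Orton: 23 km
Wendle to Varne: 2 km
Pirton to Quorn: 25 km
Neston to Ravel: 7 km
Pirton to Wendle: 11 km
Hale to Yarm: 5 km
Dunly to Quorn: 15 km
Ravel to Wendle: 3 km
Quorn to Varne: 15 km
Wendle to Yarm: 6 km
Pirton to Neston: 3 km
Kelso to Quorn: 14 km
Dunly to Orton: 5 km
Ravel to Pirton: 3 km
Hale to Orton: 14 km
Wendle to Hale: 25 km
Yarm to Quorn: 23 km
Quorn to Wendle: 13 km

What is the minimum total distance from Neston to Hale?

20 km

Enumerating some paths:
Neston–Ravel–Wendle–Yarm–Hale: 7+3+6+5 = 21
Neston–Pirton–Ravel–Wendle–Yarm–Hale: 3+3+3+6+5 = 20
Neston–Pirton–Wendle–Yarm–Hale: 3+11+6+5 = 25
The minimum is 20 km via Neston–Pirton–Ravel–Wendle–Yarm–Hale.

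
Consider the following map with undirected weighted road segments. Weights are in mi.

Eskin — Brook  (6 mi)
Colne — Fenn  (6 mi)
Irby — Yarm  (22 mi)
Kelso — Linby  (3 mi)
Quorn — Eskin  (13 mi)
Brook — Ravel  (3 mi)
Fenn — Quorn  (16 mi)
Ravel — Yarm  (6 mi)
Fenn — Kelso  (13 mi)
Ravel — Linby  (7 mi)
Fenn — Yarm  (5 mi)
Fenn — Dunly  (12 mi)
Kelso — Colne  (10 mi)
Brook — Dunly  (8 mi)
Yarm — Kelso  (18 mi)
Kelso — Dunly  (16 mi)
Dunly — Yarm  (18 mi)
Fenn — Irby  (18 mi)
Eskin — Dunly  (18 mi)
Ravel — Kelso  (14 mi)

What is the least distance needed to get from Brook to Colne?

Shortest distances from Brook:
Brook: 0
Ravel: 3  (via Brook)
Eskin: 6  (via Brook)
Dunly: 8  (via Brook)
Yarm: 9  (via Ravel)
Linby: 10  (via Ravel)
Kelso: 13  (via Linby)
Fenn: 14  (via Yarm)
Quorn: 19  (via Eskin)
Colne: 20  (via Fenn)
Shortest route: Brook–Ravel–Yarm–Fenn–Colne = 20 mi.

20 mi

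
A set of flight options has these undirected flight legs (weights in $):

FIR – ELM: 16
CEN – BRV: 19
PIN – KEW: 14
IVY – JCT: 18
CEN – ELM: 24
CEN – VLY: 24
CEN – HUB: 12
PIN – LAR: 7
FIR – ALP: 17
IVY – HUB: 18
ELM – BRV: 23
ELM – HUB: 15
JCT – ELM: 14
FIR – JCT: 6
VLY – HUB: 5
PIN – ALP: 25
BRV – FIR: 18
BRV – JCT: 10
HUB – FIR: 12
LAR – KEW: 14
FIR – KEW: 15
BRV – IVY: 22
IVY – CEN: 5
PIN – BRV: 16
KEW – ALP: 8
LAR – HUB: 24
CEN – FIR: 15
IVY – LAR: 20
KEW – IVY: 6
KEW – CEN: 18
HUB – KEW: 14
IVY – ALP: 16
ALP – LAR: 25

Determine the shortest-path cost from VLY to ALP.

$27

Candidate routes:
VLY–HUB–KEW–ALP: 5+14+8 = 27
VLY–HUB–FIR–ALP: 5+12+17 = 34
VLY–HUB–IVY–KEW–ALP: 5+18+6+8 = 37
VLY–HUB–CEN–IVY–KEW–ALP: 5+12+5+6+8 = 36
Cheapest is VLY–HUB–KEW–ALP at $27.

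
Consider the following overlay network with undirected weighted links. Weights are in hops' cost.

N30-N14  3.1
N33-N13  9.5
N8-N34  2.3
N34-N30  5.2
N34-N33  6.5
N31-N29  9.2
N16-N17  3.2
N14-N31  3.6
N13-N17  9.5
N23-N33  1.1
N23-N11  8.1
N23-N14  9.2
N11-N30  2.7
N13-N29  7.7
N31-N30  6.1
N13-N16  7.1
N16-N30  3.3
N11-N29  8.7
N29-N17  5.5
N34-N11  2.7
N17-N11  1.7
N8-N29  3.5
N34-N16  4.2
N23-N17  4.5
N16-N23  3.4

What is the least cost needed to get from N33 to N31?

Shortest distances from N33:
N33: 0
N23: 1.1  (via N33)
N16: 4.5  (via N23)
N17: 5.6  (via N23)
N34: 6.5  (via N33)
N11: 7.3  (via N17)
N30: 7.8  (via N16)
N8: 8.8  (via N34)
N13: 9.5  (via N33)
N14: 10.3  (via N23)
N29: 11.1  (via N17)
N31: 13.9  (via N30)
Shortest route: N33–N23–N16–N30–N31 = 13.9 hops' cost.

13.9 hops' cost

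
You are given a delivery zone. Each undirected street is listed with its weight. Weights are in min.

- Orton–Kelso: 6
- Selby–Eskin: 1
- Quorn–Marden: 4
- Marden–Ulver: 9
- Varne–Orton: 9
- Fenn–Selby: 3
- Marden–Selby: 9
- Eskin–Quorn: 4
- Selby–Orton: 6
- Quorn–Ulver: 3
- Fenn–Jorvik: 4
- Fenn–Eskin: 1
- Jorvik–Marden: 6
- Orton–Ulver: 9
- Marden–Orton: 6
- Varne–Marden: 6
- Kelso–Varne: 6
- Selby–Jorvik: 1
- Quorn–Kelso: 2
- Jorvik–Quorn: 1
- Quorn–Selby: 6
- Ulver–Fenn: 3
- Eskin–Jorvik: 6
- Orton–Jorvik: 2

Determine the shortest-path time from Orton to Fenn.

5 min

Enumerating some paths:
Orton–Selby–Eskin–Fenn: 6+1+1 = 8
Orton–Jorvik–Selby–Eskin–Fenn: 2+1+1+1 = 5
Orton–Jorvik–Selby–Fenn: 2+1+3 = 6
Orton–Jorvik–Fenn: 2+4 = 6
Cheapest is Orton–Jorvik–Selby–Eskin–Fenn at 5 min.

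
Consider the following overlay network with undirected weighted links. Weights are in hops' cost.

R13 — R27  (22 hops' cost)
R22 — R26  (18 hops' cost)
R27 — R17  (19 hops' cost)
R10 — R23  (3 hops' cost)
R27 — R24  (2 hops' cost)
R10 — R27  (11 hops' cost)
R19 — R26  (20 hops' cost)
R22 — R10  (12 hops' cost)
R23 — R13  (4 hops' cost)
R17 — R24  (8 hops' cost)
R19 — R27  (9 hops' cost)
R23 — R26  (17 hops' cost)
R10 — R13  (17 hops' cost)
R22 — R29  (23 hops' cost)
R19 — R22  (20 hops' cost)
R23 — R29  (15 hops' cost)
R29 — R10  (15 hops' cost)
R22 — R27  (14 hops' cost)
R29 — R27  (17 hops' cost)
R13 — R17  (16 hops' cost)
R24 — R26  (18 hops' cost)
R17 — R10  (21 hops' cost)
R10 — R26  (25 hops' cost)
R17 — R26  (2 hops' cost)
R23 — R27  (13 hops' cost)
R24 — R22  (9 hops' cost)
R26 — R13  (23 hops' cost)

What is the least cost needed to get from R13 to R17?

16 hops' cost

Candidate routes:
R13 → R26 → R17: 23+2 = 25
R13 → R23 → R26 → R17: 4+17+2 = 23
R13 → R23 → R27 → R24 → R17: 4+13+2+8 = 27
R13 → R17: 16 = 16
Cheapest is R13 → R17 at 16 hops' cost.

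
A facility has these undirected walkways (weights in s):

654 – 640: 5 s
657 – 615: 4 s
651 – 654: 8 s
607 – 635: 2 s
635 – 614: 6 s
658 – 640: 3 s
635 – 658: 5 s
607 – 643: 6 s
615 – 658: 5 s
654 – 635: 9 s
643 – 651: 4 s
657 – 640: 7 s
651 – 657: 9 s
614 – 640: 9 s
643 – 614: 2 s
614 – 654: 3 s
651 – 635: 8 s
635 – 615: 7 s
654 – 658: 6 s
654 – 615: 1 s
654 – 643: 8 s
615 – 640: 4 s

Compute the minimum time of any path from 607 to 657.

Running Dijkstra from 607:
607: 0
635: 2  (via 607)
643: 6  (via 607)
658: 7  (via 635)
614: 8  (via 635)
615: 9  (via 635)
640: 10  (via 658)
651: 10  (via 635)
654: 10  (via 615)
657: 13  (via 615)
Shortest route: 607–635–615–657 = 13 s.

13 s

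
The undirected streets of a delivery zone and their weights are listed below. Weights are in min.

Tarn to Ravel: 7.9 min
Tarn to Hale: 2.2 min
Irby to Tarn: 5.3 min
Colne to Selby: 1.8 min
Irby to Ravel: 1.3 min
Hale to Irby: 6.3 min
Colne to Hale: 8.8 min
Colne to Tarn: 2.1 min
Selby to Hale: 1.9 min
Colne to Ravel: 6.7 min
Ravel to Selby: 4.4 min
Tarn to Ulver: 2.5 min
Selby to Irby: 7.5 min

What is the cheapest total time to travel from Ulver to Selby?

Candidate routes:
Ulver–Tarn–Irby–Ravel–Selby: 2.5+5.3+1.3+4.4 = 13.5
Ulver–Tarn–Hale–Selby: 2.5+2.2+1.9 = 6.6
Ulver–Tarn–Colne–Selby: 2.5+2.1+1.8 = 6.4
Cheapest is Ulver–Tarn–Colne–Selby at 6.4 min.

6.4 min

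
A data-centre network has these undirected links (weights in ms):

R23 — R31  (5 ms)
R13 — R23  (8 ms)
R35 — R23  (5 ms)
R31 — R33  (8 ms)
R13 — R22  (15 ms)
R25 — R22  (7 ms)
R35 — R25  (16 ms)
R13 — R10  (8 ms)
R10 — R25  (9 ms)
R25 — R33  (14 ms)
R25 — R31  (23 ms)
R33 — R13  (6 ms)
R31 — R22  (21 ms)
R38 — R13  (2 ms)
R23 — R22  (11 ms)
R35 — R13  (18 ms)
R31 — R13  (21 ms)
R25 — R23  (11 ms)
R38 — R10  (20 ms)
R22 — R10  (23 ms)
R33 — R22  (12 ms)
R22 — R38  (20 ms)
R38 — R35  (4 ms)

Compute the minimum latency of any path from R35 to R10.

14 ms

Running Dijkstra from R35:
R35: 0
R38: 4  (via R35)
R23: 5  (via R35)
R13: 6  (via R38)
R31: 10  (via R23)
R33: 12  (via R13)
R10: 14  (via R13)
Shortest route: R35 → R38 → R13 → R10 = 14 ms.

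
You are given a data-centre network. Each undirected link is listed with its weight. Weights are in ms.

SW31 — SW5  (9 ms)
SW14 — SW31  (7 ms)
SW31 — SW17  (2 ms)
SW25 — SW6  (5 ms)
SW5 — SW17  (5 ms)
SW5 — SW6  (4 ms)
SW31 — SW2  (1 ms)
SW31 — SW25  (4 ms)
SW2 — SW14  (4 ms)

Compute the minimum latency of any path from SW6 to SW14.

Running Dijkstra from SW6:
SW6: 0
SW5: 4  (via SW6)
SW25: 5  (via SW6)
SW17: 9  (via SW5)
SW31: 9  (via SW25)
SW2: 10  (via SW31)
SW14: 14  (via SW2)
Shortest route: SW6–SW25–SW31–SW2–SW14 = 14 ms.

14 ms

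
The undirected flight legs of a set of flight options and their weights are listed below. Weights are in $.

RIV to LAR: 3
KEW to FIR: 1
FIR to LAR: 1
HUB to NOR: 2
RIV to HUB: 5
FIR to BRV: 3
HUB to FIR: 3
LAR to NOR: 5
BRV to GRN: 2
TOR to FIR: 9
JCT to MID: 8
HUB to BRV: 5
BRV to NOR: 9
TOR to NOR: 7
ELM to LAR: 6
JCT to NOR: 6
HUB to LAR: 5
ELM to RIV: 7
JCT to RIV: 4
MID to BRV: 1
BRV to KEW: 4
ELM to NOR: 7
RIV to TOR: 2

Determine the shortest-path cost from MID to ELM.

$11

Candidate routes:
MID–BRV–HUB–NOR–ELM: 1+5+2+7 = 15
MID–BRV–FIR–LAR–ELM: 1+3+1+6 = 11
MID–BRV–KEW–FIR–LAR–ELM: 1+4+1+1+6 = 13
Cheapest is MID–BRV–FIR–LAR–ELM at $11.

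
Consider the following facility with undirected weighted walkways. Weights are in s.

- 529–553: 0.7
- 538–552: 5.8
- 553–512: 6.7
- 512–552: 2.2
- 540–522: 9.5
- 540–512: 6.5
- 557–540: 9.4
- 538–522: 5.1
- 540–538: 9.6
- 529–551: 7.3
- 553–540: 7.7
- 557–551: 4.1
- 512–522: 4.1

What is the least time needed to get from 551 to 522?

Candidate routes:
551–557–540–522: 4.1+9.4+9.5 = 23
551–529–553–512–522: 7.3+0.7+6.7+4.1 = 18.8
551–557–540–512–522: 4.1+9.4+6.5+4.1 = 24.1
551–529–553–540–522: 7.3+0.7+7.7+9.5 = 25.2
The minimum is 18.8 s via 551–529–553–512–522.

18.8 s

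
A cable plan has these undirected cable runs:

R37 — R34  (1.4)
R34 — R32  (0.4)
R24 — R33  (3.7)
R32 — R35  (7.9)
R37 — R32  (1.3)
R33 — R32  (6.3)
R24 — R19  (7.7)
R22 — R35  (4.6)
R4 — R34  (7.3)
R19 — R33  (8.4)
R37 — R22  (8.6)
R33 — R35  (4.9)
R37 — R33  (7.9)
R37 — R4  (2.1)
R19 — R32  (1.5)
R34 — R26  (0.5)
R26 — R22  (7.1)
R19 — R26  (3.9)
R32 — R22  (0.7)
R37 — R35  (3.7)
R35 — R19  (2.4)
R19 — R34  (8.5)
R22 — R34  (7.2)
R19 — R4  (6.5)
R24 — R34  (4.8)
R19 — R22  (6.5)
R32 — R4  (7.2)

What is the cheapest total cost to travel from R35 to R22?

Compare a few routes:
R35 → R37 → R32 → R22: 3.7+1.3+0.7 = 5.7
R35 → R22: 4.6 = 4.6
R35 → R19 → R26 → R34 → R32 → R22: 2.4+3.9+0.5+0.4+0.7 = 7.9
R35 → R37 → R34 → R32 → R22: 3.7+1.4+0.4+0.7 = 6.2
The minimum is 4.6 via R35 → R22.

4.6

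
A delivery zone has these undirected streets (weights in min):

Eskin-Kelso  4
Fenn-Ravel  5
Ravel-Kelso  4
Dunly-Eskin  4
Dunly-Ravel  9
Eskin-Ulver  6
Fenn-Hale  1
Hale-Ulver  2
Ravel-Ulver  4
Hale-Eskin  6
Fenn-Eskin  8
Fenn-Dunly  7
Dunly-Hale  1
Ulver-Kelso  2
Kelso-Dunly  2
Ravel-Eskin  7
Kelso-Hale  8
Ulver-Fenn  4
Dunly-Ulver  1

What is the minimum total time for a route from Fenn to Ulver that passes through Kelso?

Best Fenn to Kelso: Fenn–Hale–Dunly–Kelso costing 4
Shortest Kelso→Ulver: Kelso–Ulver = 2
Total via Kelso: 4 + 2 = 6 min.

6 min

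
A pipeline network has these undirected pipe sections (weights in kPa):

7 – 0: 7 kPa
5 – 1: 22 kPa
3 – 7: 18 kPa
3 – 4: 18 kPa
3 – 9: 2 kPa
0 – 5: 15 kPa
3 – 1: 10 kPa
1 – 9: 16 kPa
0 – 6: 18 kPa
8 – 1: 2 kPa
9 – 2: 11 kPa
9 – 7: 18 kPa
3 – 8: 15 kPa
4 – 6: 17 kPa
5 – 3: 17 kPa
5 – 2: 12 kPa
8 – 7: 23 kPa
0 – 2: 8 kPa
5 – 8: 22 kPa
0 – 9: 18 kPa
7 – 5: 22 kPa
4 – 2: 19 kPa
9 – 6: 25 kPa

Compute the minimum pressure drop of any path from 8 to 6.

Running Dijkstra from 8:
8: 0
1: 2  (via 8)
3: 12  (via 1)
9: 14  (via 3)
5: 22  (via 8)
7: 23  (via 8)
2: 25  (via 9)
0: 30  (via 7)
4: 30  (via 3)
6: 39  (via 9)
Shortest route: 8–1–3–9–6 = 39 kPa.

39 kPa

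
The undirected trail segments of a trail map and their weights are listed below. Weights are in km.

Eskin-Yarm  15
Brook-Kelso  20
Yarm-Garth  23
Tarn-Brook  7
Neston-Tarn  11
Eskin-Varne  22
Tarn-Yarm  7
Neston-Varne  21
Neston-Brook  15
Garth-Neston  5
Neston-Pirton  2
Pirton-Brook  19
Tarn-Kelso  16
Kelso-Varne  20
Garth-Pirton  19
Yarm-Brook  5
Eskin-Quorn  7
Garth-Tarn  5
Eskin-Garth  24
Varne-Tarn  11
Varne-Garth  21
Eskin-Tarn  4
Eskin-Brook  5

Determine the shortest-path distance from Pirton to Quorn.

23 km

Enumerating some paths:
Pirton - Neston - Brook - Eskin - Quorn: 2+15+5+7 = 29
Pirton - Neston - Tarn - Eskin - Quorn: 2+11+4+7 = 24
Pirton - Neston - Garth - Tarn - Eskin - Quorn: 2+5+5+4+7 = 23
The minimum is 23 km via Pirton - Neston - Garth - Tarn - Eskin - Quorn.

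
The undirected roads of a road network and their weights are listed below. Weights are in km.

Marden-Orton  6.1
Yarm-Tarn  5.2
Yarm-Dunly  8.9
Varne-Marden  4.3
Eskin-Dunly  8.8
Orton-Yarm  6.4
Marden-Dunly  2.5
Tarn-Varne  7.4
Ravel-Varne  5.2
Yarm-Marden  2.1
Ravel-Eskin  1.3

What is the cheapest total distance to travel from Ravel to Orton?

Compare a few routes:
Ravel - Varne - Marden - Yarm - Orton: 5.2+4.3+2.1+6.4 = 18
Ravel - Varne - Marden - Orton: 5.2+4.3+6.1 = 15.6
Ravel - Eskin - Dunly - Marden - Orton: 1.3+8.8+2.5+6.1 = 18.7
The minimum is 15.6 km via Ravel - Varne - Marden - Orton.

15.6 km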